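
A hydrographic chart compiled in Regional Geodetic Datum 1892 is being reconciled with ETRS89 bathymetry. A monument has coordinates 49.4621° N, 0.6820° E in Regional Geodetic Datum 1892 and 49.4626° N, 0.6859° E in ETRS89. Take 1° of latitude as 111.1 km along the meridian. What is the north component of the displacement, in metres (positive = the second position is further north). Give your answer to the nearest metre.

Δφ = 49.4626° − 49.4621° = +0.0005°; Δλ = 0.6859° − 0.6820° = +0.0039°.
ΔN = Δφ × 111100 = 55.6 m; ΔE = Δλ × 111100 × cos(49.4621°) = +0.0039 × 111100 × 0.649951 = 281.6 m.

ΔN = 56 m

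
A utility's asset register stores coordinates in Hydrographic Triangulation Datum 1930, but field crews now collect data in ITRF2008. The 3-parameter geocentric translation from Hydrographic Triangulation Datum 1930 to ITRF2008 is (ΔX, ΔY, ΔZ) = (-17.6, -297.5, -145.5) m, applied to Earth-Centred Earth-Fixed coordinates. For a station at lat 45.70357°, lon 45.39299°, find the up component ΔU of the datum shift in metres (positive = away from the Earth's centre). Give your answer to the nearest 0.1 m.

At φ = 45.70357°, λ = 45.39299°: sin φ = 0.715736, cos φ = 0.698371, sin λ = 0.711940, cos λ = 0.702240.
ΔU = cos φ cos λ·ΔX + cos φ sin λ·ΔY + sin φ·ΔZ = (0.698371)(0.702240)(-17.6) + (0.698371)(0.711940)(-297.5) + (0.715736)(-145.5) = -260.69 m.

ΔU = -260.7 m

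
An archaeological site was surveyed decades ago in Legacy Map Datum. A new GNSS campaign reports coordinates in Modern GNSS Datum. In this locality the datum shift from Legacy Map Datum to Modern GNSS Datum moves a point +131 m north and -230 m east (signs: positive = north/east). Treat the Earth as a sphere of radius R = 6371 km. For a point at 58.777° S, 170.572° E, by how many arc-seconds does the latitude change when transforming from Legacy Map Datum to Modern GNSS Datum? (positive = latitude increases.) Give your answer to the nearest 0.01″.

Δφ = 4.24″

On a sphere of radius R, 1 rad of latitude = R, so Δφ = ΔN / R = 131.0 / 6371000 = 2.0562e-05 rad = 4.241″.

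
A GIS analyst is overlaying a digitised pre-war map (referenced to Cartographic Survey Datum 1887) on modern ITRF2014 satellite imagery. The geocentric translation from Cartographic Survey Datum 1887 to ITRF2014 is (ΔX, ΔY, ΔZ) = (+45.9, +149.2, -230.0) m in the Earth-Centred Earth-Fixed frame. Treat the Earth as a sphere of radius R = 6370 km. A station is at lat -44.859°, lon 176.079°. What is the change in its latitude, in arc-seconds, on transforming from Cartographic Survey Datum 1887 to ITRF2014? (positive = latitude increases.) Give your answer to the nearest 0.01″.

Δφ = -6.09″

sin φ = -0.705365, cos φ = 0.708845, sin λ = 0.068381, cos λ = -0.997659.
North component: ΔN = −sin φ cos λ·ΔX − sin φ sin λ·ΔY + cos φ·ΔZ = −(-0.705365)(-0.997659)(45.9) − (-0.705365)(0.068381)(149.2) + (0.708845)(-230.0) = -188.14 m.
1° of latitude spans πR/180 = 111177 m, so Δφ = -188.14 / 111177 × 3600 = -6.092″.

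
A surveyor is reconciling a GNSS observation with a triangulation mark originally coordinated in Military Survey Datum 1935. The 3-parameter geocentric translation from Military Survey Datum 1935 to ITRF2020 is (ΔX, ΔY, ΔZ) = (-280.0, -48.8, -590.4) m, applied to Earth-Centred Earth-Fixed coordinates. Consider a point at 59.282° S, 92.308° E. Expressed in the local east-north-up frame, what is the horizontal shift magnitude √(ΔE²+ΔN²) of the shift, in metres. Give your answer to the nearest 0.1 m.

436.8 m

The local east axis at (φ, λ) is (−sin λ, cos λ, 0), so ΔE = −sin(92.308°)·(-280.0) + cos(92.308°)·(-48.8) = 281.74 m.
The local north axis is (−sin φ cos λ, −sin φ sin λ, cos φ), giving ΔN = 9.694 − 41.919 − 301.584 = -333.81 m.
Horizontal magnitude = √(ΔE² + ΔN²) = √(281.74² + (-333.81)²) = 436.81 m.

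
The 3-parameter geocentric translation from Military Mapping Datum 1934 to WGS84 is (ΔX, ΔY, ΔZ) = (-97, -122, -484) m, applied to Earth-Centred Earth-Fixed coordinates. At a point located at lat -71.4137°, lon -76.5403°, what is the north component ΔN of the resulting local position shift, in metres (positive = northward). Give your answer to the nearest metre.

The local north axis is (−sin φ cos λ, −sin φ sin λ, cos φ), giving ΔN = -21.400 + 112.461 − 154.267 = -63.21 m.

ΔN = -63 m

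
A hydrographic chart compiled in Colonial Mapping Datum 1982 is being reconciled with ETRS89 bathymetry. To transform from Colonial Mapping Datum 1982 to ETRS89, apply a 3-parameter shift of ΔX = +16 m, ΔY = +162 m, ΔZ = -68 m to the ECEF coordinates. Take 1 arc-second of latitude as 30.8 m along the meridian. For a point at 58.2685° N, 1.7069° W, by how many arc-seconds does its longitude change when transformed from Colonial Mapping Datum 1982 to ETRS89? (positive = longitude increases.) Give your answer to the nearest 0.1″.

sin φ = 0.850522, cos φ = 0.525939, sin λ = -0.029787, cos λ = 0.999556.
East component: ΔE = −sin λ·ΔX + cos λ·ΔY = −(-0.029787)(16) + (0.999556)(162) = 162.40 m.
1° of latitude spans 3600 × 30.80 = 110880 m; at latitude φ, 1° of longitude spans that × cos φ = 58316.2 m, so Δλ = 162.40 / 58316.2 × 3600 = 10.026″.

Δλ = 10.0″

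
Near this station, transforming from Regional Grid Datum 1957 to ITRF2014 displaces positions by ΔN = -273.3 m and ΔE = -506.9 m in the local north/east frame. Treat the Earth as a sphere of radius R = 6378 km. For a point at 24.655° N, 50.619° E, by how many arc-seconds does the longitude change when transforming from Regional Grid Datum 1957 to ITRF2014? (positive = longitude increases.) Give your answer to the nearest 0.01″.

Δλ = -18.04″

At latitude 24.655°, cos φ = 0.908836.
One radian of longitude at latitude φ spans R cos φ, so Δλ = ΔE / (R cos φ) = -506.9 / (6378000 × 0.908836) = -8.7448e-05 rad = -18.038″.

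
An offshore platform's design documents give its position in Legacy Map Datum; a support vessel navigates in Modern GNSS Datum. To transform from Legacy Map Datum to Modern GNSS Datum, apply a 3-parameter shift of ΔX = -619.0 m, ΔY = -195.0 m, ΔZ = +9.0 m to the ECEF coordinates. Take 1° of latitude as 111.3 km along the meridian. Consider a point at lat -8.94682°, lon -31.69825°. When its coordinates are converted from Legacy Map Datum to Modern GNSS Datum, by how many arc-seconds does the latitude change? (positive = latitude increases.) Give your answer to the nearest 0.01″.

sin φ = -0.155518, cos φ = 0.987833, sin λ = -0.525446, cos λ = 0.850827.
North component: ΔN = −sin φ cos λ·ΔX − sin φ sin λ·ΔY + cos φ·ΔZ = −(-0.155518)(0.850827)(-619.0) − (-0.155518)(-0.525446)(-195.0) + (0.987833)(9.0) = -57.08 m.
1° of latitude spans 111300 m, so Δφ = -57.08 / 111300 × 3600 = -1.846″.

Δφ = -1.85″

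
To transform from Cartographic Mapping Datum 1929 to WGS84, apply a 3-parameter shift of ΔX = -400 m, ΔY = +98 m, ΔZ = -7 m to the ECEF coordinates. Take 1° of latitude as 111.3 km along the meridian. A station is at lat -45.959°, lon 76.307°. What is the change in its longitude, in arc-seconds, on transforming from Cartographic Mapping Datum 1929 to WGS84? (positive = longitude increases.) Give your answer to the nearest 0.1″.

Δλ = 19.2″

sin φ = -0.718843, cos φ = 0.695173, sin λ = 0.971578, cos λ = 0.236719.
East component: ΔE = −sin λ·ΔX + cos λ·ΔY = −(0.971578)(-400) + (0.236719)(98) = 411.83 m.
1° of latitude spans 111300 m; at latitude φ, 1° of longitude spans that × cos φ = 77372.7 m, so Δλ = 411.83 / 77372.7 × 3600 = 19.162″.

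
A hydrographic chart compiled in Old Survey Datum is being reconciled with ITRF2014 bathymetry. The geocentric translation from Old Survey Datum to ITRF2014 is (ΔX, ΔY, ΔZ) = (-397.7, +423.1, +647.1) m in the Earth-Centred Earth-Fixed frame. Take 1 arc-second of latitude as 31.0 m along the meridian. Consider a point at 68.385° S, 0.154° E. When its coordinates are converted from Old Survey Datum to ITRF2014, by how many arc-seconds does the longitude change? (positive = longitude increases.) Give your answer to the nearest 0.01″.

Δλ = 37.14″

sin φ = -0.929680, cos φ = 0.368368, sin λ = 0.002688, cos λ = 0.999996.
East component: ΔE = −sin λ·ΔX + cos λ·ΔY = −(0.002688)(-397.7) + (0.999996)(423.1) = 424.17 m.
1° of latitude spans 3600 × 31.00 = 111600 m; at latitude φ, 1° of longitude spans that × cos φ = 41109.9 m, so Δλ = 424.17 / 41109.9 × 3600 = 37.144″.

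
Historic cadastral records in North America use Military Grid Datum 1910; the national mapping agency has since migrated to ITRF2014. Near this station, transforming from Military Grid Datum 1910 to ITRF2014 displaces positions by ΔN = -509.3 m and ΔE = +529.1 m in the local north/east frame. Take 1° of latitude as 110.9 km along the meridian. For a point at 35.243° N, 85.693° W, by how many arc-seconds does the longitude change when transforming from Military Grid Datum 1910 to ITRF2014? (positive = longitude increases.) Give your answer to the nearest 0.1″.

At latitude 35.243°, cos φ = 0.816712.
1° of longitude at this latitude = 110.9 × cos φ = 90.57 km, so Δλ = 529.1 / 90573.4 = 0.0058417° = 21.030″.

Δλ = 21.0″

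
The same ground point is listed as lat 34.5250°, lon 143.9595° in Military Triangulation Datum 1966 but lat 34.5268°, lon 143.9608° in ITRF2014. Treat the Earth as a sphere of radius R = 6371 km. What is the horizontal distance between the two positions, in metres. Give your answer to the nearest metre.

Δφ = 34.5268° − 34.5250° = +0.0018°; Δλ = 143.9608° − 143.9595° = +0.0013°.
1° along a meridian = πR/180 = 111195 m.
ΔN = Δφ × 111195 = 200.2 m; ΔE = Δλ × 111195 × cos(34.5250°) = +0.0013 × 111195 × 0.823879 = 119.1 m.
Distance = √(ΔE² + ΔN²) = √(119.1² + 200.2²) = 232.9 m.

233 m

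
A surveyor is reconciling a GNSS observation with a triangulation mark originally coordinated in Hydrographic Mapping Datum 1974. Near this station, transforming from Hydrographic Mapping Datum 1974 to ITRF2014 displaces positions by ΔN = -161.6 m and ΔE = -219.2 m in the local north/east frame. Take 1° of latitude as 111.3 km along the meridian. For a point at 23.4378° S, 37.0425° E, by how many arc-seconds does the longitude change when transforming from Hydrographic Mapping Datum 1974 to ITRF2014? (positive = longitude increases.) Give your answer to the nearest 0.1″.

At latitude -23.4378°, cos φ = 0.917492.
1° of longitude at this latitude = 111.3 × cos φ = 102.12 km, so Δλ = -219.2 / 102116.9 = -0.0021466° = -7.728″.

Δλ = -7.7″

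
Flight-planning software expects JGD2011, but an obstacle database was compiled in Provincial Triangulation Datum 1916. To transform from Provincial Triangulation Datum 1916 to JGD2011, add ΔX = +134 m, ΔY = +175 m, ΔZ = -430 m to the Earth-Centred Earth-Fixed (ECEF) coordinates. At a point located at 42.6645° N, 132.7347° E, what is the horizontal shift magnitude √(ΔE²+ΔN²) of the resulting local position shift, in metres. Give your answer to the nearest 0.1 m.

The local east axis at (φ, λ) is (−sin λ, cos λ, 0), so ΔE = −sin(132.7347°)·134 + cos(132.7347°)·175 = -217.18 m.
The local north axis is (−sin φ cos λ, −sin φ sin λ, cos φ), giving ΔN = 61.626 − 87.111 − 316.194 = -341.68 m.
Horizontal magnitude = √(ΔE² + ΔN²) = √((-217.18)² + (-341.68)²) = 404.86 m.

404.9 m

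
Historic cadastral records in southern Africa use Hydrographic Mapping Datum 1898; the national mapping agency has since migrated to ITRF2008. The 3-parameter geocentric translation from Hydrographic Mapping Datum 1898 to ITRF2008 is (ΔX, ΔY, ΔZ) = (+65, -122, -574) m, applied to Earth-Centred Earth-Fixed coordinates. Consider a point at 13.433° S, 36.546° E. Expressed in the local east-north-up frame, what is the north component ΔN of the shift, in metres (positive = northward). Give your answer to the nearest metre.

The local north axis is (−sin φ cos λ, −sin φ sin λ, cos φ), giving ΔN = 12.131 − 16.877 − 558.297 = -563.04 m.

ΔN = -563 m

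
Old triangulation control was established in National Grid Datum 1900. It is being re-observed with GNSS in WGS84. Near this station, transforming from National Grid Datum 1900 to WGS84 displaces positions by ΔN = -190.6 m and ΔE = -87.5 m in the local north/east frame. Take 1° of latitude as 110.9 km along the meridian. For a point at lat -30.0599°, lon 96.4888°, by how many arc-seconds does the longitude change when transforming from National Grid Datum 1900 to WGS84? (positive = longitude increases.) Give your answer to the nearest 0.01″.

At latitude -30.0599°, cos φ = 0.865502.
1° of longitude at this latitude = 110.9 × cos φ = 95.98 km, so Δλ = -87.5 / 95984.2 = -0.0009116° = -3.282″.

Δλ = -3.28″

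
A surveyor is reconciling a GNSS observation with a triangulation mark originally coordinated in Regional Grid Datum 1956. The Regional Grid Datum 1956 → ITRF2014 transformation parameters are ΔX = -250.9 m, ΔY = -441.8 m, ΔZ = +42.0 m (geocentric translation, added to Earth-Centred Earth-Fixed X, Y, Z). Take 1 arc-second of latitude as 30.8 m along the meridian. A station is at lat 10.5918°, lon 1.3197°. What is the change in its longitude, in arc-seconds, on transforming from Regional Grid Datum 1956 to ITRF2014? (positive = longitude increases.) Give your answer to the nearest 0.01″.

Δλ = -14.40″

sin φ = 0.183811, cos φ = 0.982962, sin λ = 0.023031, cos λ = 0.999735.
East component: ΔE = −sin λ·ΔX + cos λ·ΔY = −(0.023031)(-250.9) + (0.999735)(-441.8) = -435.90 m.
1° of latitude spans 3600 × 30.80 = 110880 m; at latitude φ, 1° of longitude spans that × cos φ = 108990.8 m, so Δλ = -435.90 / 108990.8 × 3600 = -14.398″.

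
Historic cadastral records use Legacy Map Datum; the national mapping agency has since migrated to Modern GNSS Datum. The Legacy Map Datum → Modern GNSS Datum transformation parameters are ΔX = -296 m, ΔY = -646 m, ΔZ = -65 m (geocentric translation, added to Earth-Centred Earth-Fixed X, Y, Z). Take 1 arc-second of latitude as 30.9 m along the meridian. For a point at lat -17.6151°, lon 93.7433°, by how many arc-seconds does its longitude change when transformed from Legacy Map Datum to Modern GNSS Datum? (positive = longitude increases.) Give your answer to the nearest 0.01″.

Δλ = 11.46″

sin φ = -0.302621, cos φ = 0.953111, sin λ = 0.997867, cos λ = -0.065286.
East component: ΔE = −sin λ·ΔX + cos λ·ΔY = −(0.997867)(-296) + (-0.065286)(-646) = 337.54 m.
1° of latitude spans 3600 × 30.90 = 111240 m; at latitude φ, 1° of longitude spans that × cos φ = 106024.1 m, so Δλ = 337.54 / 106024.1 × 3600 = 11.461″.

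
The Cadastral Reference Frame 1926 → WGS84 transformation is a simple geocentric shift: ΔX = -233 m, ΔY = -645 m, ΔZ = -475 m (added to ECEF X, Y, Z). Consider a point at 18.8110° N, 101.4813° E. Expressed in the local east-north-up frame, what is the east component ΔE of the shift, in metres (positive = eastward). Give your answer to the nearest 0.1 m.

At φ = 18.8110°, λ = 101.4813°: sin φ = 0.322447, cos φ = 0.946587, sin λ = 0.979990, cos λ = -0.199048.
ΔE = −sin λ·ΔX + cos λ·ΔY = −(0.979990)·(-233) + (-0.199048)·(-645) = 356.72 m.

ΔE = 356.7 m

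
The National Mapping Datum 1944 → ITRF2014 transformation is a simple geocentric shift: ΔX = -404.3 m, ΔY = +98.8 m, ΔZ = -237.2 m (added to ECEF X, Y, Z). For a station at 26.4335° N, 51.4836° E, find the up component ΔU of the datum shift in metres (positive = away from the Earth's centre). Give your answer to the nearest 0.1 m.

ΔU = -261.8 m

The local up (radial) axis is (cos φ cos λ, cos φ sin λ, sin φ), giving ΔU = -225.451 + 69.222 − 105.592 = -261.82 m.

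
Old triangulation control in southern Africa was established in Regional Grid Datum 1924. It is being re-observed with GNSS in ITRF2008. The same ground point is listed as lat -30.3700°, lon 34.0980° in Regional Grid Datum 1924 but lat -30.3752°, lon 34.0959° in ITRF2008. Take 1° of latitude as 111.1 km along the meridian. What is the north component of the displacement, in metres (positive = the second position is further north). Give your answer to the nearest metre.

ΔN = -578 m

Δφ = -30.3752° − -30.3700° = -0.0052°; Δλ = 34.0959° − 34.0980° = -0.0021°.
ΔN = Δφ × 111100 = -577.7 m; ΔE = Δλ × 111100 × cos(-30.3700°) = -0.0021 × 111100 × 0.862779 = -201.3 m.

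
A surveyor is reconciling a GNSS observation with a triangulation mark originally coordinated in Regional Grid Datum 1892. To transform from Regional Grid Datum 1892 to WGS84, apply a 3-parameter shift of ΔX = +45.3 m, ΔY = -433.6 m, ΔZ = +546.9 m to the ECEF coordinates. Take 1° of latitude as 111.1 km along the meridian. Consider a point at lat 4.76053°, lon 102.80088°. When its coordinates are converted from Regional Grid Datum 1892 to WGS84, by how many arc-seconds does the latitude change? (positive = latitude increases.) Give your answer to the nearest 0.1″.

sin φ = 0.082991, cos φ = 0.996550, sin λ = 0.975146, cos λ = -0.221563.
North component: ΔN = −sin φ cos λ·ΔX − sin φ sin λ·ΔY + cos φ·ΔZ = −(0.082991)(-0.221563)(45.3) − (0.082991)(0.975146)(-433.6) + (0.996550)(546.9) = 580.94 m.
1° of latitude spans 111100 m, so Δφ = 580.94 / 111100 × 3600 = 18.824″.

Δφ = 18.8″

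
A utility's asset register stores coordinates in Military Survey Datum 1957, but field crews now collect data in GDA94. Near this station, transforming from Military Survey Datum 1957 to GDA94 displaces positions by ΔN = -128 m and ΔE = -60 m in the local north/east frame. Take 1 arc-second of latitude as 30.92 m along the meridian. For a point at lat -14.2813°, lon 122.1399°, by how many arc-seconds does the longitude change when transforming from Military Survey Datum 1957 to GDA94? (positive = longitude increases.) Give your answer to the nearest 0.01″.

Δλ = -2.00″

At latitude -14.2813°, cos φ = 0.969096.
1″ of longitude at this latitude = 30.92 × cos φ = 29.9645 m, so Δλ = -60.0 / 29.9645 = -2.002″.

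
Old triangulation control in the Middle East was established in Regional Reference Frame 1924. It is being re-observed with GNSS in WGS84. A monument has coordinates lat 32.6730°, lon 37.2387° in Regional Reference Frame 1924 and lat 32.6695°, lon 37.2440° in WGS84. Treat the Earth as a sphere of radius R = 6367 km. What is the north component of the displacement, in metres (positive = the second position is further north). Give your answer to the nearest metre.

ΔN = -389 m

Δφ = 32.6695° − 32.6730° = -0.0035°; Δλ = 37.2440° − 37.2387° = +0.0053°.
1° along a meridian = πR/180 = 111125 m.
ΔN = Δφ × 111125 = -388.9 m; ΔE = Δλ × 111125 × cos(32.6730°) = +0.0053 × 111125 × 0.841765 = 495.8 m.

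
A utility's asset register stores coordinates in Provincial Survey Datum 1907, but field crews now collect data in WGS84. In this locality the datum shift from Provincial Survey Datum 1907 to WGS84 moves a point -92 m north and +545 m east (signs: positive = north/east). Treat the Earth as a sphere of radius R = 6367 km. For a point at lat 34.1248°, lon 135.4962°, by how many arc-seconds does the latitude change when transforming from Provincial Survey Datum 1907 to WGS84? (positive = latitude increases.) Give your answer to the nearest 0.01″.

On a sphere of radius R, 1 rad of latitude = R, so Δφ = ΔN / R = -92.0 / 6367000 = -1.4450e-05 rad = -2.980″.

Δφ = -2.98″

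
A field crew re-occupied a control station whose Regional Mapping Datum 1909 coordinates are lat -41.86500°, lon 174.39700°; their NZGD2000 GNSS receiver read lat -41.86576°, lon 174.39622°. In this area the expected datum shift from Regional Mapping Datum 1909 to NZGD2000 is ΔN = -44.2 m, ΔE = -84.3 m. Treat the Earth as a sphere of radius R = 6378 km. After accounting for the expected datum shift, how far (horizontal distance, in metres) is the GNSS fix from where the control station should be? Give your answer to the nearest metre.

Observed coordinate differences: Δφ = -0.00076°, Δλ = -0.00078°.
Converting to metres (1° lat = 111317 m, cos φ = 0.744719): observed ΔN = -84.6 m, observed ΔE = -64.7 m.
Subtracting the expected shift leaves a residual of -84.6 − (-44.2) = -40.4 m north and -64.7 − (-84.3) = 19.6 m east.
Residual distance = √((-40.4)² + 19.6²) = 44.9 m.

45 m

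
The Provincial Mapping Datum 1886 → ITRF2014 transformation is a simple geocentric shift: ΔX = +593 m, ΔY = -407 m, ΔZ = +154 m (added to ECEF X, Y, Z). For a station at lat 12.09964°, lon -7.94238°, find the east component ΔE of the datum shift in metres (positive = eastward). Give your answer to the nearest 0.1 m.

The local east axis at (φ, λ) is (−sin λ, cos λ, 0), so ΔE = −sin(-7.94238°)·593 + cos(-7.94238°)·(-407) = -321.16 m.

ΔE = -321.2 m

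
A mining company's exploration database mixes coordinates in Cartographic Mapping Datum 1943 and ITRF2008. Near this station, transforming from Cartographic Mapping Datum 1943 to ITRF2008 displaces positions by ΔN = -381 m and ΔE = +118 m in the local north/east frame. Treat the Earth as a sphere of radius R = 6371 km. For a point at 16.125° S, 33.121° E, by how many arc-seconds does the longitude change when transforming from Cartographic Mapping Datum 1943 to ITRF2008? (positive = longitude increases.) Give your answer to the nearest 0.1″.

At latitude -16.125°, cos φ = 0.960658.
One radian of longitude at latitude φ spans R cos φ, so Δλ = ΔE / (R cos φ) = 118.0 / (6371000 × 0.960658) = 1.9280e-05 rad = 3.977″.

Δλ = 4.0″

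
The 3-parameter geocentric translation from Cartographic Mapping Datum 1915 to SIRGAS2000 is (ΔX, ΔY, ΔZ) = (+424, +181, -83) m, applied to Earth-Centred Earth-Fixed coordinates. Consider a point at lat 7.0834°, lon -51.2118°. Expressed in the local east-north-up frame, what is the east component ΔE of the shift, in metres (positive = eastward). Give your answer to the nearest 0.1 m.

ΔE = 443.9 m

The local east axis at (φ, λ) is (−sin λ, cos λ, 0), so ΔE = −sin(-51.2118°)·424 + cos(-51.2118°)·181 = 443.88 m.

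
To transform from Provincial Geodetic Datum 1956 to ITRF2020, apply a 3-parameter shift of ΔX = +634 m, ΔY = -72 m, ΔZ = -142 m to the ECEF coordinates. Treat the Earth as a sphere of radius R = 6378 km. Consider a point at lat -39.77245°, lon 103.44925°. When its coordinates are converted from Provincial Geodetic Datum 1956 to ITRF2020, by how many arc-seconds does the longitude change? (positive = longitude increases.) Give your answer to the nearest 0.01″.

Δλ = -25.24″

sin φ = -0.639740, cos φ = 0.768591, sin λ = 0.972576, cos λ = -0.232584.
East component: ΔE = −sin λ·ΔX + cos λ·ΔY = −(0.972576)(634) + (-0.232584)(-72) = -599.87 m.
1° of latitude spans πR/180 = 111317 m; at latitude φ, 1° of longitude spans that × cos φ = 85557.3 m, so Δλ = -599.87 / 85557.3 × 3600 = -25.241″.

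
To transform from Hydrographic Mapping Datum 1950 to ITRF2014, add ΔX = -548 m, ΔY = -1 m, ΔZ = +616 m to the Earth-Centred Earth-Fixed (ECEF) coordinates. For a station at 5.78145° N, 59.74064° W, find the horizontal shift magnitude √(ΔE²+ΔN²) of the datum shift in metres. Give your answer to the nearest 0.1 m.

The local east axis at (φ, λ) is (−sin λ, cos λ, 0), so ΔE = −sin(-59.74064°)·(-548) + cos(-59.74064°)·(-1) = -473.84 m.
The local north axis is (−sin φ cos λ, −sin φ sin λ, cos φ), giving ΔN = 27.817 − 0.087 + 612.867 = 640.60 m.
Horizontal magnitude = √(ΔE² + ΔN²) = √((-473.84)² + 640.60²) = 796.80 m.

796.8 m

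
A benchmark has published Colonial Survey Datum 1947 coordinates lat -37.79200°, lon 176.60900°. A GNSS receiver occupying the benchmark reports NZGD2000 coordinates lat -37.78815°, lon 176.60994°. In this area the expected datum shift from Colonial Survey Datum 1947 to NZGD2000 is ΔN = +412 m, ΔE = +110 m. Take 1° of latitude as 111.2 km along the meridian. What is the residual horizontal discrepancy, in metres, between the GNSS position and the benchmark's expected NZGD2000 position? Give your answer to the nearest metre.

Observed coordinate differences: Δφ = +0.00385°, Δλ = +0.00094°.
Converting to metres (1° lat = 111200 m, cos φ = 0.790241): observed ΔN = 428.1 m, observed ΔE = 82.6 m.
Subtracting the expected shift leaves a residual of 428.1 − (412) = 16.1 m north and 82.6 − (110) = -27.4 m east.
Residual distance = √(16.1² + (-27.4)²) = 31.8 m.

32 m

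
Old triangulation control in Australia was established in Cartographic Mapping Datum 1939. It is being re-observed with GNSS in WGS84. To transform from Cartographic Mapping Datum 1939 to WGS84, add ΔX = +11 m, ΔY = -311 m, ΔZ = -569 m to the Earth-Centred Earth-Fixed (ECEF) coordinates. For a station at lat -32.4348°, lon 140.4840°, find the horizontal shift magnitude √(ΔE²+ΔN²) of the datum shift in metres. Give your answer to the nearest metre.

635 m

The local east axis at (φ, λ) is (−sin λ, cos λ, 0), so ΔE = −sin(140.4840°)·11 + cos(140.4840°)·(-311) = 232.92 m.
The local north axis is (−sin φ cos λ, −sin φ sin λ, cos φ), giving ΔN = -4.551 − 106.135 − 480.237 = -590.92 m.
Horizontal magnitude = √(ΔE² + ΔN²) = √(232.92² + (-590.92)²) = 635.17 m.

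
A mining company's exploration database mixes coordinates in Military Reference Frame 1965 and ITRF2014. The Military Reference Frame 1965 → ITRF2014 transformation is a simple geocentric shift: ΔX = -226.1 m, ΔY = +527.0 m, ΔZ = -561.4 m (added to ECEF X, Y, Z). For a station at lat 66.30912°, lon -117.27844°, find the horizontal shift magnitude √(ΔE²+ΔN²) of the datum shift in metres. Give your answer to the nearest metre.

The local east axis at (φ, λ) is (−sin λ, cos λ, 0), so ΔE = −sin(-117.27844°)·(-226.1) + cos(-117.27844°)·527.0 = -442.49 m.
The local north axis is (−sin φ cos λ, −sin φ sin λ, cos φ), giving ΔN = -94.892 + 428.919 − 225.572 = 108.46 m.
Horizontal magnitude = √(ΔE² + ΔN²) = √((-442.49)² + 108.46²) = 455.58 m.

456 m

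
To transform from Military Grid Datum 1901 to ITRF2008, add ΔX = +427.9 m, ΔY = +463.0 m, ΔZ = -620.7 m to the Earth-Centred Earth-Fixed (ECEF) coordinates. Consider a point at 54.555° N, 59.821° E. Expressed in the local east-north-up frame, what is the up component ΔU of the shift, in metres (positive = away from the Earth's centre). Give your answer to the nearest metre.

ΔU = -149 m

The local up (radial) axis is (cos φ cos λ, cos φ sin λ, sin φ), giving ΔU = 124.745 + 232.110 − 505.667 = -148.81 m.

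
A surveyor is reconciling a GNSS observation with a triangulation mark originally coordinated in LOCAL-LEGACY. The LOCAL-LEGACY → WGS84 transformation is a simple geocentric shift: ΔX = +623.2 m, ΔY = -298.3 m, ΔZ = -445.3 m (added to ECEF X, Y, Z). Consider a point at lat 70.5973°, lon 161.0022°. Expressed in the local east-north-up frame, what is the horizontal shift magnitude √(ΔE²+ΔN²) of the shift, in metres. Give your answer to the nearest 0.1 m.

505.7 m

The local east axis at (φ, λ) is (−sin λ, cos λ, 0), so ΔE = −sin(161.0022°)·623.2 + cos(161.0022°)·(-298.3) = 79.18 m.
The local north axis is (−sin φ cos λ, −sin φ sin λ, cos φ), giving ΔN = 555.789 + 91.591 − 147.931 = 499.45 m.
Horizontal magnitude = √(ΔE² + ΔN²) = √(79.18² + 499.45²) = 505.69 m.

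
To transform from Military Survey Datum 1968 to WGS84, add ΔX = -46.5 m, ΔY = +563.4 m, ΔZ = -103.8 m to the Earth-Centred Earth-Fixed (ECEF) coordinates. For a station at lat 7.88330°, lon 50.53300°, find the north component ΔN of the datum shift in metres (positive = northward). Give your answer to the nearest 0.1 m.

The local north axis is (−sin φ cos λ, −sin φ sin λ, cos φ), giving ΔN = 4.054 − 59.655 − 102.819 = -158.42 m.

ΔN = -158.4 m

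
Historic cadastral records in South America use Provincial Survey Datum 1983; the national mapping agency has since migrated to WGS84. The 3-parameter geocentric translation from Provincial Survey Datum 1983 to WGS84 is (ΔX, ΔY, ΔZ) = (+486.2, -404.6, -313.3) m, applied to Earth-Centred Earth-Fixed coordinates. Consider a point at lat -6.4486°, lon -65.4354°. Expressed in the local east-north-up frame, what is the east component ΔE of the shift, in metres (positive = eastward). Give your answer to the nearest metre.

The local east axis at (φ, λ) is (−sin λ, cos λ, 0), so ΔE = −sin(-65.4354°)·486.2 + cos(-65.4354°)·(-404.6) = 274.00 m.

ΔE = 274 m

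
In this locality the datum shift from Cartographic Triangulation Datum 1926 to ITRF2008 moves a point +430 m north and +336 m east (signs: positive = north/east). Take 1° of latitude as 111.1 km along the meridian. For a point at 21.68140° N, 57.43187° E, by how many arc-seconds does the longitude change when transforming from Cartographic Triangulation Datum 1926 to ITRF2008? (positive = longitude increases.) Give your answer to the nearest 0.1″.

At latitude 21.68140°, cos φ = 0.929253.
1° of longitude at this latitude = 111.1 × cos φ = 103.24 km, so Δλ = 336.0 / 103240.0 = 0.0032546° = 11.716″.

Δλ = 11.7″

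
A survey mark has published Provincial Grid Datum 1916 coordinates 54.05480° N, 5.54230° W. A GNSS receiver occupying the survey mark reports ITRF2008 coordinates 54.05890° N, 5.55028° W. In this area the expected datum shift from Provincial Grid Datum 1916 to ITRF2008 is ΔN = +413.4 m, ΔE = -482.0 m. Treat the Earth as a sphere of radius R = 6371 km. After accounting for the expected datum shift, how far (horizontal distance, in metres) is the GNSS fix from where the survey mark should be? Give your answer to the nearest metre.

58 m

Observed coordinate differences: Δφ = +0.00410°, Δλ = -0.00798°.
Converting to metres (1° lat = 111195 m, cos φ = 0.587011): observed ΔN = 455.9 m, observed ΔE = -520.9 m.
Subtracting the expected shift leaves a residual of 455.9 − (413.4) = 42.5 m north and -520.9 − (-482.0) = -38.9 m east.
Residual distance = √(42.5² + (-38.9)²) = 57.6 m.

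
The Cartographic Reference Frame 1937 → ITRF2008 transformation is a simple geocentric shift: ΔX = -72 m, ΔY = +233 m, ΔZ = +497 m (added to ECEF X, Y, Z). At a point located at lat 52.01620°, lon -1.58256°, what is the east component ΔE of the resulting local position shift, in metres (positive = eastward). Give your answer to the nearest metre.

ΔE = 231 m

At φ = 52.01620°, λ = -1.58256°: sin φ = 0.788185, cos φ = 0.615439, sin λ = -0.027617, cos λ = 0.999619.
ΔE = −sin λ·ΔX + cos λ·ΔY = −(-0.027617)·(-72) + (0.999619)·(233) = 230.92 m.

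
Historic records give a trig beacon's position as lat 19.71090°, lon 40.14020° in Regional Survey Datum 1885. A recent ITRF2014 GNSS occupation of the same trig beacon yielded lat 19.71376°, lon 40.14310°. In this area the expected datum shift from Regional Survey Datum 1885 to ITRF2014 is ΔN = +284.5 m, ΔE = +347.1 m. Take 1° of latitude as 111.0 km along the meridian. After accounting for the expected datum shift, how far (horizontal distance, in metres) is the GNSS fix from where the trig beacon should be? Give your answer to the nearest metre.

55 m

Observed coordinate differences: Δφ = +0.00286°, Δλ = +0.00290°.
Converting to metres (1° lat = 111000 m, cos φ = 0.941406): observed ΔN = 317.5 m, observed ΔE = 303.0 m.
Subtracting the expected shift leaves a residual of 317.5 − (284.5) = 33.0 m north and 303.0 − (347.1) = -44.1 m east.
Residual distance = √(33.0² + (-44.1)²) = 55.0 m.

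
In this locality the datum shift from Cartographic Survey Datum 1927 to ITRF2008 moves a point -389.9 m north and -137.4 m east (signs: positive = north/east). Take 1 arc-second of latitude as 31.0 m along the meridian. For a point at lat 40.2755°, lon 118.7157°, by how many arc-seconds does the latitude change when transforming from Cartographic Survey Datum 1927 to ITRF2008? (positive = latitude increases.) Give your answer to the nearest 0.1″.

Δφ = -12.6″

1″ of latitude = 31.00 m, so Δφ = -389.9 / 31.00 = -12.577″.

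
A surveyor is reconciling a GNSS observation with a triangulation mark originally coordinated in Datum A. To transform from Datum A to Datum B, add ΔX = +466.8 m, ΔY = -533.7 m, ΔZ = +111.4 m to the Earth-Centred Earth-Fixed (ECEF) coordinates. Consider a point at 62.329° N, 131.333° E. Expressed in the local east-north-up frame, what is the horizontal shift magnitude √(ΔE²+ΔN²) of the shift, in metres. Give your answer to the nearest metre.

680 m

The local east axis at (φ, λ) is (−sin λ, cos λ, 0), so ΔE = −sin(131.333°)·466.8 + cos(131.333°)·(-533.7) = 1.96 m.
The local north axis is (−sin φ cos λ, −sin φ sin λ, cos φ), giving ΔN = 273.031 + 354.913 + 51.733 = 679.68 m.
Horizontal magnitude = √(ΔE² + ΔN²) = √(1.96² + 679.68²) = 679.68 m.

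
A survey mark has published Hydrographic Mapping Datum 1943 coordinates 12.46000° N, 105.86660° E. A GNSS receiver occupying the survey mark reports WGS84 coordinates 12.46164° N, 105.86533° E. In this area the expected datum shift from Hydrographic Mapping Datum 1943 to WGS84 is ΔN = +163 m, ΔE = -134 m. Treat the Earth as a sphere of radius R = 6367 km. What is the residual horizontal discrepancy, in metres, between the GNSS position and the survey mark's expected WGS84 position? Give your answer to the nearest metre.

Observed coordinate differences: Δφ = +0.00164°, Δλ = -0.00127°.
Converting to metres (1° lat = 111125 m, cos φ = 0.976447): observed ΔN = 182.2 m, observed ΔE = -137.8 m.
Subtracting the expected shift leaves a residual of 182.2 − (163) = 19.2 m north and -137.8 − (-134) = -3.8 m east.
Residual distance = √(19.2² + (-3.8)²) = 19.6 m.

20 m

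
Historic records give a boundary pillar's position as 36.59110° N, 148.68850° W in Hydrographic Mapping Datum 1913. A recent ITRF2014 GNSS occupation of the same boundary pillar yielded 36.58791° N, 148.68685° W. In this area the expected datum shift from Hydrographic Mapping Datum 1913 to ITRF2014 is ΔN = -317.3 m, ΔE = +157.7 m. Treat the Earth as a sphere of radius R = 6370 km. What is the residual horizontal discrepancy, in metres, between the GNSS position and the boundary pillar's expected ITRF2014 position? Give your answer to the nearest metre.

39 m

Observed coordinate differences: Δφ = -0.00319°, Δλ = +0.00165°.
Converting to metres (1° lat = 111177 m, cos φ = 0.802910): observed ΔN = -354.7 m, observed ΔE = 147.3 m.
Subtracting the expected shift leaves a residual of -354.7 − (-317.3) = -37.4 m north and 147.3 − (157.7) = -10.4 m east.
Residual distance = √((-37.4)² + (-10.4)²) = 38.8 m.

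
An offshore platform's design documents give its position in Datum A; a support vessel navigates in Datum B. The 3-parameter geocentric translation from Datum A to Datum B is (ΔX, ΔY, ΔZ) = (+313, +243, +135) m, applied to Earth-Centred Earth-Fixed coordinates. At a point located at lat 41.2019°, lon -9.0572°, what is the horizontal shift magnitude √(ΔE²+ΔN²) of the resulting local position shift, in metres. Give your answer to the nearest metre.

The local east axis at (φ, λ) is (−sin λ, cos λ, 0), so ΔE = −sin(-9.0572°)·313 + cos(-9.0572°)·243 = 289.24 m.
The local north axis is (−sin φ cos λ, −sin φ sin λ, cos φ), giving ΔN = -203.607 + 25.198 + 101.573 = -76.84 m.
Horizontal magnitude = √(ΔE² + ΔN²) = √(289.24² + (-76.84)²) = 299.27 m.

299 m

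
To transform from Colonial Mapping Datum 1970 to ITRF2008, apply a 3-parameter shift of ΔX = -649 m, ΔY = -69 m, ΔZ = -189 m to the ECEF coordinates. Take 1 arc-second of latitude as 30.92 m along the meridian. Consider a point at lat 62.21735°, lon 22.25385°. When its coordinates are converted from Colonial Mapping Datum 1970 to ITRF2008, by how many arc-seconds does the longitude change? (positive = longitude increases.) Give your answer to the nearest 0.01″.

Δλ = 12.62″

sin φ = 0.884722, cos φ = 0.466119, sin λ = 0.378711, cos λ = 0.925515.
East component: ΔE = −sin λ·ΔX + cos λ·ΔY = −(0.378711)(-649) + (0.925515)(-69) = 181.92 m.
1° of latitude spans 3600 × 30.92 = 111312 m; at latitude φ, 1° of longitude spans that × cos φ = 51884.6 m, so Δλ = 181.92 / 51884.6 × 3600 = 12.623″.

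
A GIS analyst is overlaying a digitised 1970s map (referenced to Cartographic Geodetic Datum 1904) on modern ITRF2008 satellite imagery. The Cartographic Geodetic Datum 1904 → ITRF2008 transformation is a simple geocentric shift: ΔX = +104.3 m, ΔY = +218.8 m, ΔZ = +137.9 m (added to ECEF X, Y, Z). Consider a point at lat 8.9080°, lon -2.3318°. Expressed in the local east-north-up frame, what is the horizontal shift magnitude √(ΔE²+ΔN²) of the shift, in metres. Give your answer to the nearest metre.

The local east axis at (φ, λ) is (−sin λ, cos λ, 0), so ΔE = −sin(-2.3318°)·104.3 + cos(-2.3318°)·218.8 = 222.86 m.
The local north axis is (−sin φ cos λ, −sin φ sin λ, cos φ), giving ΔN = -16.137 + 1.378 + 136.237 = 121.48 m.
Horizontal magnitude = √(ΔE² + ΔN²) = √(222.86² + 121.48²) = 253.82 m.

254 m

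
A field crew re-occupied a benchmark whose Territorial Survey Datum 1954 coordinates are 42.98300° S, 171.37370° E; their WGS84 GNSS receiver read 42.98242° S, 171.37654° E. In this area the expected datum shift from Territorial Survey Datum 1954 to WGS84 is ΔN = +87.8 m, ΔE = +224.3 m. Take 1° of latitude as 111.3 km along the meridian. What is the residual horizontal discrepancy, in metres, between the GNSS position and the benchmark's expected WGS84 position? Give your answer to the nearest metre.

Observed coordinate differences: Δφ = +0.00058°, Δλ = +0.00284°.
Converting to metres (1° lat = 111300 m, cos φ = 0.731556): observed ΔN = 64.6 m, observed ΔE = 231.2 m.
Subtracting the expected shift leaves a residual of 64.6 − (87.8) = -23.2 m north and 231.2 − (224.3) = 6.9 m east.
Residual distance = √((-23.2)² + 6.9²) = 24.3 m.

24 m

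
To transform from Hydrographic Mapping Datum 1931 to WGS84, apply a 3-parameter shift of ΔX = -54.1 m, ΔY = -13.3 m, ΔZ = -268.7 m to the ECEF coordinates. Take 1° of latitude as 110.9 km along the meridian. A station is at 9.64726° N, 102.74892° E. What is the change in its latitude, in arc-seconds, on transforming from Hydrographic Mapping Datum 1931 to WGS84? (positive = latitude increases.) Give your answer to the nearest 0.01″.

sin φ = 0.167582, cos φ = 0.985858, sin λ = 0.975346, cos λ = -0.220679.
North component: ΔN = −sin φ cos λ·ΔX − sin φ sin λ·ΔY + cos φ·ΔZ = −(0.167582)(-0.220679)(-54.1) − (0.167582)(0.975346)(-13.3) + (0.985858)(-268.7) = -264.73 m.
1° of latitude spans 110900 m, so Δφ = -264.73 / 110900 × 3600 = -8.593″.

Δφ = -8.59″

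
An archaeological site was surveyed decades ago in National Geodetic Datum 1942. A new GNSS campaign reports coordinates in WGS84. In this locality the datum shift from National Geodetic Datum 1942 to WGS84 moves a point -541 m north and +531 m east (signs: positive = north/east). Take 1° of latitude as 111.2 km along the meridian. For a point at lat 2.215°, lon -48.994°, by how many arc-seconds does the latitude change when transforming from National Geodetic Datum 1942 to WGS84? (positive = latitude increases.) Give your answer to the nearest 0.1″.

Δφ = -17.5″

1° of latitude = 111.2 km, so Δφ = -541.0 / 111200 = -0.0048651° = -17.514″.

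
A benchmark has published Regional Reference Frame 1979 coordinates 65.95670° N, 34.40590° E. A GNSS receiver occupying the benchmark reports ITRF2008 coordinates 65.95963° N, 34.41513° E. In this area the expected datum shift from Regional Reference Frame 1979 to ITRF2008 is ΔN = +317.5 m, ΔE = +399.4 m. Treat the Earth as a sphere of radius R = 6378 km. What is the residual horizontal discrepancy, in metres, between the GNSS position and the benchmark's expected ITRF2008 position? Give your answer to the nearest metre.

21 m

Observed coordinate differences: Δφ = +0.00293°, Δλ = +0.00923°.
Converting to metres (1° lat = 111317 m, cos φ = 0.407427): observed ΔN = 326.2 m, observed ΔE = 418.6 m.
Subtracting the expected shift leaves a residual of 326.2 − (317.5) = 8.7 m north and 418.6 − (399.4) = 19.2 m east.
Residual distance = √(8.7² + 19.2²) = 21.1 m.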